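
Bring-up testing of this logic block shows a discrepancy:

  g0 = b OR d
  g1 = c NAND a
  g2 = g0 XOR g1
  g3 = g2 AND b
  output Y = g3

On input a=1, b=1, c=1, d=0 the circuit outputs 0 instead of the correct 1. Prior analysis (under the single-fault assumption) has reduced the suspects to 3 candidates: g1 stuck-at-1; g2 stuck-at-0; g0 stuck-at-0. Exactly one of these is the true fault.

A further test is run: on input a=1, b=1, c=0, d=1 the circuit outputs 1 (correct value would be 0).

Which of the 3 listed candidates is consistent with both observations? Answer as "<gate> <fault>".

g0 stuck-at-0

Evaluate each candidate on input a=1, b=1, c=0, d=1:
  g1 stuck-at-1: g0=1, g1=1 [stuck-at-1], g2=0, g3=0 → 0 — eliminated
  g2 stuck-at-0: g0=1, g1=1, g2=0 [stuck-at-0], g3=0 → 0 — eliminated
  g0 stuck-at-0: g0=0 [stuck-at-0], g1=1, g2=1, g3=1 → 1 — matches
Only g0 stuck-at-0 reproduces the observed 1.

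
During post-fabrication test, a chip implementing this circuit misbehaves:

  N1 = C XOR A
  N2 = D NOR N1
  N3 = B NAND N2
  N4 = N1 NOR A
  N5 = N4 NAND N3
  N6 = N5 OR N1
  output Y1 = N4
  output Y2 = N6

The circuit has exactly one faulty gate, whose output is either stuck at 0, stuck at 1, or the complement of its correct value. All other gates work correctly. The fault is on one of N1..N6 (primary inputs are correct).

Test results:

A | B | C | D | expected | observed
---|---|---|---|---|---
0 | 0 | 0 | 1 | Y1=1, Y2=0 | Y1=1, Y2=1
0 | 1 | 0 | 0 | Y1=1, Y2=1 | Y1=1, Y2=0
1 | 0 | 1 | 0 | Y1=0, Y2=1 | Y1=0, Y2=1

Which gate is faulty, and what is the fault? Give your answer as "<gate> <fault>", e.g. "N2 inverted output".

Fault-free values for test 1 (A=0, B=0, C=0, D=1): N1=0, N2=0, N3=1, N4=1, N5=0, N6=0, giving Y1=1, Y2=0. Observed Y1=1, Y2=1.
Test 1: faults giving observed Y1=1, Y2=1 are {N3 stuck-at-0, N3 inverted output, N5 stuck-at-1, N5 inverted output, N6 stuck-at-1, N6 inverted output}.
Test 2 (A=0, B=1, C=0, D=0): fault-free N1=0, N2=1, N3=0, N4=1, N5=1, N6=1 → Y1=1, Y2=1; observed Y1=1, Y2=0. Eliminates N3 stuck-at-0, N5 stuck-at-1, N6 stuck-at-1.
Test 3 (A=1, B=0, C=1, D=0): fault-free N1=0, N2=1, N3=1, N4=0, N5=1, N6=1 → Y1=0, Y2=1; observed Y1=0, Y2=1. Eliminates N5 inverted output, N6 inverted output.
Only N3 inverted output is consistent with every test.

N3 inverted output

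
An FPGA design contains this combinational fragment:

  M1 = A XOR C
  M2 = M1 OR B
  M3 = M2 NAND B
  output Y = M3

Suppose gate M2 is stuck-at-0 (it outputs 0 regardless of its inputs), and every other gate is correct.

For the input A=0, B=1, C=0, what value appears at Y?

1

Propagate with M2 forced: M1=0, M2=0 [stuck-at-0], M3=1.
So Y = 1. (Without the fault it would be 0.)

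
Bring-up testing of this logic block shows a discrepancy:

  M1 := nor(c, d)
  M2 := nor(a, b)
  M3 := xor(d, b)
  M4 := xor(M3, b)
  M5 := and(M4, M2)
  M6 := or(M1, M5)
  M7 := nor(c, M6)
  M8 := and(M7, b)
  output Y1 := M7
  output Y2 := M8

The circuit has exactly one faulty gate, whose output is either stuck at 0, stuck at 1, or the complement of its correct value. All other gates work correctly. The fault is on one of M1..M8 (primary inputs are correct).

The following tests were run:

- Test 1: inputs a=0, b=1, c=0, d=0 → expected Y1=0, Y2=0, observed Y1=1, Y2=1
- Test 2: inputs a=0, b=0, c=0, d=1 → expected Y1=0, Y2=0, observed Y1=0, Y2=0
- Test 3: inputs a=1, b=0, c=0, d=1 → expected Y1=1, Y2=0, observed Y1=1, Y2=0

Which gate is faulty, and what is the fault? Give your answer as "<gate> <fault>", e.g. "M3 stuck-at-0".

M1 stuck-at-0

Fault-free values for test 1 (a=0, b=1, c=0, d=0): M1=1, M2=0, M3=1, M4=0, M5=0, M6=1, M7=0, M8=0, giving Y1=0, Y2=0. Observed Y1=1, Y2=1.
Test 1: faults giving observed Y1=1, Y2=1 are {M1 stuck-at-0, M1 inverted output, M6 stuck-at-0, M6 inverted output, M7 stuck-at-1, M7 inverted output}.
Test 2 (a=0, b=0, c=0, d=1): fault-free M1=0, M2=1, M3=1, M4=1, M5=1, M6=1, M7=0, M8=0 → Y1=0, Y2=0; observed Y1=0, Y2=0. Eliminates M6 stuck-at-0, M6 inverted output, M7 stuck-at-1, M7 inverted output.
Test 3 (a=1, b=0, c=0, d=1): fault-free M1=0, M2=0, M3=1, M4=1, M5=0, M6=0, M7=1, M8=0 → Y1=1, Y2=0; observed Y1=1, Y2=0. Eliminates M1 inverted output.
Only M1 stuck-at-0 is consistent with every test.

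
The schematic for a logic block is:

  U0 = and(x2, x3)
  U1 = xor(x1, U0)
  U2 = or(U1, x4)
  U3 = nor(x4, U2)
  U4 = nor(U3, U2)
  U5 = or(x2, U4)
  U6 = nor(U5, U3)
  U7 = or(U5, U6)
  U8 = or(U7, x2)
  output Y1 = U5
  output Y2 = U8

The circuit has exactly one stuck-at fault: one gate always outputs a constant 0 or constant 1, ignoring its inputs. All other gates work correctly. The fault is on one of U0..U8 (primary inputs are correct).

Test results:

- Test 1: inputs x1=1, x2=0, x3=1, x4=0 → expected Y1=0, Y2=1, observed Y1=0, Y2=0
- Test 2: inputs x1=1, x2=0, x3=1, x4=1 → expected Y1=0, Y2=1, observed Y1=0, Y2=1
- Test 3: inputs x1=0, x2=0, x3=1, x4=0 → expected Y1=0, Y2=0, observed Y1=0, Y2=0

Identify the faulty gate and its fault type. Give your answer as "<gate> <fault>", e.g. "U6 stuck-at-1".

U1 stuck-at-0

Fault-free values for test 1 (x1=1, x2=0, x3=1, x4=0): U0=0, U1=1, U2=1, U3=0, U4=0, U5=0, U6=1, U7=1, U8=1, giving Y1=0, Y2=1. Observed Y1=0, Y2=0.
Test 1: faults giving observed Y1=0, Y2=0 are {U0 stuck-at-1, U1 stuck-at-0, U2 stuck-at-0, U3 stuck-at-1, U6 stuck-at-0, U7 stuck-at-0, U8 stuck-at-0}.
Test 2 (x1=1, x2=0, x3=1, x4=1): fault-free U0=0, U1=1, U2=1, U3=0, U4=0, U5=0, U6=1, U7=1, U8=1 → Y1=0, Y2=1; observed Y1=0, Y2=1. Eliminates U2 stuck-at-0, U3 stuck-at-1, U6 stuck-at-0, U7 stuck-at-0, U8 stuck-at-0.
Test 3 (x1=0, x2=0, x3=1, x4=0): fault-free U0=0, U1=0, U2=0, U3=1, U4=0, U5=0, U6=0, U7=0, U8=0 → Y1=0, Y2=0; observed Y1=0, Y2=0. Eliminates U0 stuck-at-1.
Only U1 stuck-at-0 is consistent with every test.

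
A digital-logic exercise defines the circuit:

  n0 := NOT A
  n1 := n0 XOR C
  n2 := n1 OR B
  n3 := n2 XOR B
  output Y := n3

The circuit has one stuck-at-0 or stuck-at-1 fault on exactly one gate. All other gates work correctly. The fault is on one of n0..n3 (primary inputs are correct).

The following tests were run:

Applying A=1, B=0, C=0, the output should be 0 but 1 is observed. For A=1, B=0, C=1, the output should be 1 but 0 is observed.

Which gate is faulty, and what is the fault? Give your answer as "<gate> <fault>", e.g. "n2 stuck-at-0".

Fault-free values for test 1 (A=1, B=0, C=0): n0=0, n1=0, n2=0, n3=0, giving Y=0. Observed 1.
Test 1: faults giving observed 1 are {n0 stuck-at-1, n1 stuck-at-1, n2 stuck-at-1, n3 stuck-at-1}.
Test 2 (A=1, B=0, C=1): fault-free n0=0, n1=1, n2=1, n3=1 → 1; observed 0. Eliminates n1 stuck-at-1, n2 stuck-at-1, n3 stuck-at-1.
Only n0 stuck-at-1 is consistent with every test.

n0 stuck-at-1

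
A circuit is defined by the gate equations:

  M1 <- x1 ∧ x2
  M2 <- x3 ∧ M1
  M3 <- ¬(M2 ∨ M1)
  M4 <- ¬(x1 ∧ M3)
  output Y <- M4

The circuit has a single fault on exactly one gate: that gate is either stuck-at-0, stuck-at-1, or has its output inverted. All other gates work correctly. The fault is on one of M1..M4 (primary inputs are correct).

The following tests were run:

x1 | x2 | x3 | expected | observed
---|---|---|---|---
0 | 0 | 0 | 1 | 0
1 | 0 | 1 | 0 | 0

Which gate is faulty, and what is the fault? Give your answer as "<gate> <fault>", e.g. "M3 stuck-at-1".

Fault-free values for test 1 (x1=0, x2=0, x3=0): M1=0, M2=0, M3=1, M4=1, giving Y=1. Observed 0.
Test 1: faults giving observed 0 are {M4 stuck-at-0, M4 inverted output}.
Test 2 (x1=1, x2=0, x3=1): fault-free M1=0, M2=0, M3=1, M4=0 → 0; observed 0. Eliminates M4 inverted output.
Only M4 stuck-at-0 is consistent with every test.

M4 stuck-at-0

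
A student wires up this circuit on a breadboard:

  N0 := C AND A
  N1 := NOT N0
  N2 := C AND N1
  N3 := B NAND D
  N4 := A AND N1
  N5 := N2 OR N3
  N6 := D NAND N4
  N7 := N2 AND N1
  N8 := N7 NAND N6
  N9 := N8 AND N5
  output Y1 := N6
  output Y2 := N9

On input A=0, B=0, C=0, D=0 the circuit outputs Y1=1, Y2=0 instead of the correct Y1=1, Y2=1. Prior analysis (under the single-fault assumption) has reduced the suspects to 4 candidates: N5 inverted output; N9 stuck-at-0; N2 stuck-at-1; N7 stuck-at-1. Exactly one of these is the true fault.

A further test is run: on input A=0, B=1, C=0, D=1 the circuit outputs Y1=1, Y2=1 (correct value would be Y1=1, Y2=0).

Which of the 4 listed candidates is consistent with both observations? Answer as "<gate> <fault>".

N5 inverted output

Evaluate each candidate on input A=0, B=1, C=0, D=1:
  N5 inverted output: N0=0, N1=1, N2=0, N3=0, N4=0, N5=1 [inverted output], N6=1, N7=0, N8=1, N9=1 → Y1=1, Y2=1 — matches
  N9 stuck-at-0: N0=0, N1=1, N2=0, N3=0, N4=0, N5=0, N6=1, N7=0, N8=1, N9=0 [stuck-at-0] → Y1=1, Y2=0 — eliminated
  N2 stuck-at-1: N0=0, N1=1, N2=1 [stuck-at-1], N3=0, N4=0, N5=1, N6=1, N7=1, N8=0, N9=0 → Y1=1, Y2=0 — eliminated
  N7 stuck-at-1: N0=0, N1=1, N2=0, N3=0, N4=0, N5=0, N6=1, N7=1 [stuck-at-1], N8=0, N9=0 → Y1=1, Y2=0 — eliminated
Only N5 inverted output reproduces the observed Y1=1, Y2=1.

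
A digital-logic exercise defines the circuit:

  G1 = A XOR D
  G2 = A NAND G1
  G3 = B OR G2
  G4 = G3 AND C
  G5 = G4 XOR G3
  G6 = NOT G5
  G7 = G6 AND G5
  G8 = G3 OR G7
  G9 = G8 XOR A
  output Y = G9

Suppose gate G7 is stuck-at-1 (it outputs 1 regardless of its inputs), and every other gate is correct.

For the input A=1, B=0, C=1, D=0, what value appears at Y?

Propagate with G7 forced: G1=1, G2=0, G3=0, G4=0, G5=0, G6=1, G7=1 [stuck-at-1], G8=1, G9=0.
So Y = 0. (Without the fault it would be 1.)

0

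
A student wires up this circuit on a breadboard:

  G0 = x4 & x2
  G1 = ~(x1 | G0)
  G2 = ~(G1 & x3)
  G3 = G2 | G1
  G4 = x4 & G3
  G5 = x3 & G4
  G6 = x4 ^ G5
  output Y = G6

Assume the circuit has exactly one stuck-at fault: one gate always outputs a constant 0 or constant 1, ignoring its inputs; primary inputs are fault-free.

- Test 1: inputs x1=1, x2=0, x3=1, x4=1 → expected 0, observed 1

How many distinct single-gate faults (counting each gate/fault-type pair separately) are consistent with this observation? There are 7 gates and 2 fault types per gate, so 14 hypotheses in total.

5

Fault-free: G0=0, G1=0, G2=1, G3=1, G4=1, G5=1, G6=0 → 0. Observed 1.
  G0 stuck-at-0: output 0 ✗
  G0 stuck-at-1: output 0 ✗
  G1 stuck-at-0: output 0 ✗
  G1 stuck-at-1: output 0 ✗
  G2 stuck-at-0: output 1 ✓
  G2 stuck-at-1: output 0 ✗
  G3 stuck-at-0: output 1 ✓
  G3 stuck-at-1: output 0 ✗
  G4 stuck-at-0: output 1 ✓
  G4 stuck-at-1: output 0 ✗
  G5 stuck-at-0: output 1 ✓
  G5 stuck-at-1: output 0 ✗
  G6 stuck-at-0: output 0 ✗
  G6 stuck-at-1: output 1 ✓
Consistent faults: {G2 stuck-at-0, G3 stuck-at-0, G4 stuck-at-0, G5 stuck-at-0, G6 stuck-at-1} — 5 in all.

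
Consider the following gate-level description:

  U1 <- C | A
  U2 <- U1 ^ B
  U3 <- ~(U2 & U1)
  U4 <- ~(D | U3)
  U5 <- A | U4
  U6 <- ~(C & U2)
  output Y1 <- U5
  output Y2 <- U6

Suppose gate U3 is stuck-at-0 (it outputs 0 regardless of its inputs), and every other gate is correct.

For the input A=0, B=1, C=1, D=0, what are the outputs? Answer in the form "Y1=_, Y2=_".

Y1=1, Y2=1

Propagate with U3 forced: U1=1, U2=0, U3=0 [stuck-at-0], U4=1, U5=1, U6=1.
So the outputs are Y1=1, Y2=1. (Without the fault they would be Y1=0, Y2=1.)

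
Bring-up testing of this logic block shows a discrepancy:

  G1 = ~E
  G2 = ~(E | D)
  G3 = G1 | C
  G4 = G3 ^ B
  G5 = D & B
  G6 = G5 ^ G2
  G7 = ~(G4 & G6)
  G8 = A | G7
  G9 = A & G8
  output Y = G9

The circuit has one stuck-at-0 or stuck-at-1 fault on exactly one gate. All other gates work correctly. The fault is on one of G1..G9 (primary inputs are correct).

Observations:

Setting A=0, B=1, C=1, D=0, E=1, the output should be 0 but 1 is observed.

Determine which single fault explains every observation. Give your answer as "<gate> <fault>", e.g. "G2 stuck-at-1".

Fault-free values for test 1 (A=0, B=1, C=1, D=0, E=1): G1=0, G2=0, G3=1, G4=0, G5=0, G6=0, G7=1, G8=1, G9=0, giving Y=0. Observed 1.
Test 1: faults giving observed 1 are {G9 stuck-at-1}.
Only G9 stuck-at-1 is consistent with every test.

G9 stuck-at-1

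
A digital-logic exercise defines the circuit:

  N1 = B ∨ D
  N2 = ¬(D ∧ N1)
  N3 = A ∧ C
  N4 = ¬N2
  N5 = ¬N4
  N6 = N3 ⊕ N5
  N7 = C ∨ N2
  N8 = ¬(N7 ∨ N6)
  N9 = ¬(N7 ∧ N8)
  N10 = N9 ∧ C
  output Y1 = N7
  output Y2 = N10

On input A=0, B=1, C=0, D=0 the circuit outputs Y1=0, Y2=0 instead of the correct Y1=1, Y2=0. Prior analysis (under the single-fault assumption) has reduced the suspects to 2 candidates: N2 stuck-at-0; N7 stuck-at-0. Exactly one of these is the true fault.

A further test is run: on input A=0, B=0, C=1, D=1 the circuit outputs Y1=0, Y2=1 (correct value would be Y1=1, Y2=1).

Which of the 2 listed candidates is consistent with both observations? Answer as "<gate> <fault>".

N7 stuck-at-0

Evaluate each candidate on input A=0, B=0, C=1, D=1:
  N2 stuck-at-0: N1=1, N2=0 [stuck-at-0], N3=0, N4=1, N5=0, N6=0, N7=1, N8=0, N9=1, N10=1 → Y1=1, Y2=1 — eliminated
  N7 stuck-at-0: N1=1, N2=0, N3=0, N4=1, N5=0, N6=0, N7=0 [stuck-at-0], N8=1, N9=1, N10=1 → Y1=0, Y2=1 — matches
Only N7 stuck-at-0 reproduces the observed Y1=0, Y2=1.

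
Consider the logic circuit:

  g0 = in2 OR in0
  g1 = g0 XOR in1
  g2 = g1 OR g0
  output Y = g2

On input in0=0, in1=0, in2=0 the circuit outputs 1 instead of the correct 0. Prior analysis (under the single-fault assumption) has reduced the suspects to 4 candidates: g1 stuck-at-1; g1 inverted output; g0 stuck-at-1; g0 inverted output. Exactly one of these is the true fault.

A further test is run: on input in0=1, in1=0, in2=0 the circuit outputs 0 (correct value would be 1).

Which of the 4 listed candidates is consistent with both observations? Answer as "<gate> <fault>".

g0 inverted output

Evaluate each candidate on input in0=1, in1=0, in2=0:
  g1 stuck-at-1: g0=1, g1=1 [stuck-at-1], g2=1 → 1 — eliminated
  g1 inverted output: g0=1, g1=0 [inverted output], g2=1 → 1 — eliminated
  g0 stuck-at-1: g0=1 [stuck-at-1], g1=1, g2=1 → 1 — eliminated
  g0 inverted output: g0=0 [inverted output], g1=0, g2=0 → 0 — matches
Only g0 inverted output reproduces the observed 0.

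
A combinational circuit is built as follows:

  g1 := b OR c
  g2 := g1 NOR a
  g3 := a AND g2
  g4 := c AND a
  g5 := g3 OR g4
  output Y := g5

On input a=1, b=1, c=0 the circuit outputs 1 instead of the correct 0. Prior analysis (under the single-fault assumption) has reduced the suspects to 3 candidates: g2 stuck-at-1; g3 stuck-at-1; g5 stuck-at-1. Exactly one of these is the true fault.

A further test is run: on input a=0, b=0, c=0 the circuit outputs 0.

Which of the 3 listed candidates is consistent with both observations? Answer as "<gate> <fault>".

g2 stuck-at-1

Evaluate each candidate on input a=0, b=0, c=0:
  g2 stuck-at-1: g1=0, g2=1 [stuck-at-1], g3=0, g4=0, g5=0 → 0 — matches
  g3 stuck-at-1: g1=0, g2=1, g3=1 [stuck-at-1], g4=0, g5=1 → 1 — eliminated
  g5 stuck-at-1: g1=0, g2=1, g3=0, g4=0, g5=1 [stuck-at-1] → 1 — eliminated
Only g2 stuck-at-1 reproduces the observed 0.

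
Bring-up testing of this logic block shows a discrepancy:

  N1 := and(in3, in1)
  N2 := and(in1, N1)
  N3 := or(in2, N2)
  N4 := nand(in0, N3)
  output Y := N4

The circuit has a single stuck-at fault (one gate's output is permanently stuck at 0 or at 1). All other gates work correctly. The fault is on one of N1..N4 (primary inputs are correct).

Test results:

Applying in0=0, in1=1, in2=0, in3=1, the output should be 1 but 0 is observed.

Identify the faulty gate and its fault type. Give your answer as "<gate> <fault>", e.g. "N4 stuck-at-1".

N4 stuck-at-0

Fault-free values for test 1 (in0=0, in1=1, in2=0, in3=1): N1=1, N2=1, N3=1, N4=1, giving Y=1. Observed 0.
Test 1: faults giving observed 0 are {N4 stuck-at-0}.
Only N4 stuck-at-0 is consistent with every test.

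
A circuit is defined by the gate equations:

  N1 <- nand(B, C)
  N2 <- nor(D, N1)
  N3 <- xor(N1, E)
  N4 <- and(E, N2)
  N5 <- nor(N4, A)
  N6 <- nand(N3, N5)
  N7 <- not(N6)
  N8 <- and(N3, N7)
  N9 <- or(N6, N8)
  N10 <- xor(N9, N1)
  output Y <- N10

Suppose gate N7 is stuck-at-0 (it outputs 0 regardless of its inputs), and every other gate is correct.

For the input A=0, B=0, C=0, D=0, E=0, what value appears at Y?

Propagate with N7 forced: N1=1, N2=0, N3=1, N4=0, N5=1, N6=0, N7=0 [stuck-at-0], N8=0, N9=0, N10=1.
So Y = 1. (Without the fault it would be 0.)

1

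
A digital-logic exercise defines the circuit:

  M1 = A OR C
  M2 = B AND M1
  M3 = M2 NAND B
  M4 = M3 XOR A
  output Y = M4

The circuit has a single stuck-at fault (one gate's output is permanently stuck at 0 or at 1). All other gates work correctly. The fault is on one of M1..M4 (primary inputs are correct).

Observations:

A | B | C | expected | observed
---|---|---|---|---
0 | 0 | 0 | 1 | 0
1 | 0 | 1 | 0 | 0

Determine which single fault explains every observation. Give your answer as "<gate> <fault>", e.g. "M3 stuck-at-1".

M4 stuck-at-0

Fault-free values for test 1 (A=0, B=0, C=0): M1=0, M2=0, M3=1, M4=1, giving Y=1. Observed 0.
Test 1: faults giving observed 0 are {M3 stuck-at-0, M4 stuck-at-0}.
Test 2 (A=1, B=0, C=1): fault-free M1=1, M2=0, M3=1, M4=0 → 0; observed 0. Eliminates M3 stuck-at-0.
Only M4 stuck-at-0 is consistent with every test.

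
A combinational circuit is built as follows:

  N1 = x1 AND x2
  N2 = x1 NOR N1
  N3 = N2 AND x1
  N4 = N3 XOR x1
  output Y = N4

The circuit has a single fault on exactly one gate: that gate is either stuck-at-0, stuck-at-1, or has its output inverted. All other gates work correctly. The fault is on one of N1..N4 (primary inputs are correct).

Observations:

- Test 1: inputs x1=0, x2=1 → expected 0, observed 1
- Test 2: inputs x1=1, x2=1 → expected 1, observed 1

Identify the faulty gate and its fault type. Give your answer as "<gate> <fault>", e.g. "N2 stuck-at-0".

Fault-free values for test 1 (x1=0, x2=1): N1=0, N2=1, N3=0, N4=0, giving Y=0. Observed 1.
Test 1: faults giving observed 1 are {N3 stuck-at-1, N3 inverted output, N4 stuck-at-1, N4 inverted output}.
Test 2 (x1=1, x2=1): fault-free N1=1, N2=0, N3=0, N4=1 → 1; observed 1. Eliminates N3 stuck-at-1, N3 inverted output, N4 inverted output.
Only N4 stuck-at-1 is consistent with every test.

N4 stuck-at-1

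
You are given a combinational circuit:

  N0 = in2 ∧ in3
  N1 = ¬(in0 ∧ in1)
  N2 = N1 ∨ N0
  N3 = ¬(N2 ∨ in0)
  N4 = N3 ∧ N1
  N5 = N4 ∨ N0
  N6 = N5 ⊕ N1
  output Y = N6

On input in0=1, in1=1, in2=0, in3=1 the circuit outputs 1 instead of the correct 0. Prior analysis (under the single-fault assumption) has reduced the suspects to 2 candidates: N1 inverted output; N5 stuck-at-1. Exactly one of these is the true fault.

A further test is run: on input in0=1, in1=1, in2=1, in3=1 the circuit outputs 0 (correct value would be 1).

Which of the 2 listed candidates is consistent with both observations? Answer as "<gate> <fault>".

N1 inverted output

Evaluate each candidate on input in0=1, in1=1, in2=1, in3=1:
  N1 inverted output: N0=1, N1=1 [inverted output], N2=1, N3=0, N4=0, N5=1, N6=0 → 0 — matches
  N5 stuck-at-1: N0=1, N1=0, N2=1, N3=0, N4=0, N5=1 [stuck-at-1], N6=1 → 1 — eliminated
Only N1 inverted output reproduces the observed 0.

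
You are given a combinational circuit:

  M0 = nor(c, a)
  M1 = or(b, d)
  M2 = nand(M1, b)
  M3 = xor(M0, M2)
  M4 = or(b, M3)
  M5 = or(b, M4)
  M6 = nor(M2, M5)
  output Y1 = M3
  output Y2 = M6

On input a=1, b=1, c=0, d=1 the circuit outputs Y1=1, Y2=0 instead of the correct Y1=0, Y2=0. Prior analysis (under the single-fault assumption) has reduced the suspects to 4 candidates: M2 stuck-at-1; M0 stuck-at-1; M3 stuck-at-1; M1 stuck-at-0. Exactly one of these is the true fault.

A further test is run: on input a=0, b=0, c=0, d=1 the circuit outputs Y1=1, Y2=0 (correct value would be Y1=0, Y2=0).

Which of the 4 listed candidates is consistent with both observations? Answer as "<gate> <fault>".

Evaluate each candidate on input a=0, b=0, c=0, d=1:
  M2 stuck-at-1: M0=1, M1=1, M2=1 [stuck-at-1], M3=0, M4=0, M5=0, M6=0 → Y1=0, Y2=0 — eliminated
  M0 stuck-at-1: M0=1 [stuck-at-1], M1=1, M2=1, M3=0, M4=0, M5=0, M6=0 → Y1=0, Y2=0 — eliminated
  M3 stuck-at-1: M0=1, M1=1, M2=1, M3=1 [stuck-at-1], M4=1, M5=1, M6=0 → Y1=1, Y2=0 — matches
  M1 stuck-at-0: M0=1, M1=0 [stuck-at-0], M2=1, M3=0, M4=0, M5=0, M6=0 → Y1=0, Y2=0 — eliminated
Only M3 stuck-at-1 reproduces the observed Y1=1, Y2=0.

M3 stuck-at-1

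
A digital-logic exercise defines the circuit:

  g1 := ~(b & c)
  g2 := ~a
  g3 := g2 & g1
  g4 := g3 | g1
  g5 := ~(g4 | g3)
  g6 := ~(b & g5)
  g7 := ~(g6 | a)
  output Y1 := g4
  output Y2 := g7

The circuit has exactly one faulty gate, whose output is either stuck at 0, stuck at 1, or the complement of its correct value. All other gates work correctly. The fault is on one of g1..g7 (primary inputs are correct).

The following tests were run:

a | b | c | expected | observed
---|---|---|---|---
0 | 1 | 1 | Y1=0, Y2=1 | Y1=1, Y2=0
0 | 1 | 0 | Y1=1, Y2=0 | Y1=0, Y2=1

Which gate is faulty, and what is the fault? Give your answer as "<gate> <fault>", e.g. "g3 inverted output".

g1 inverted output

Fault-free values for test 1 (a=0, b=1, c=1): g1=0, g2=1, g3=0, g4=0, g5=1, g6=0, g7=1, giving Y1=0, Y2=1. Observed Y1=1, Y2=0.
Test 1: faults giving observed Y1=1, Y2=0 are {g1 stuck-at-1, g1 inverted output, g3 stuck-at-1, g3 inverted output, g4 stuck-at-1, g4 inverted output}.
Test 2 (a=0, b=1, c=0): fault-free g1=1, g2=1, g3=1, g4=1, g5=0, g6=1, g7=0 → Y1=1, Y2=0; observed Y1=0, Y2=1. Eliminates g1 stuck-at-1, g3 stuck-at-1, g3 inverted output, g4 stuck-at-1, g4 inverted output.
Only g1 inverted output is consistent with every test.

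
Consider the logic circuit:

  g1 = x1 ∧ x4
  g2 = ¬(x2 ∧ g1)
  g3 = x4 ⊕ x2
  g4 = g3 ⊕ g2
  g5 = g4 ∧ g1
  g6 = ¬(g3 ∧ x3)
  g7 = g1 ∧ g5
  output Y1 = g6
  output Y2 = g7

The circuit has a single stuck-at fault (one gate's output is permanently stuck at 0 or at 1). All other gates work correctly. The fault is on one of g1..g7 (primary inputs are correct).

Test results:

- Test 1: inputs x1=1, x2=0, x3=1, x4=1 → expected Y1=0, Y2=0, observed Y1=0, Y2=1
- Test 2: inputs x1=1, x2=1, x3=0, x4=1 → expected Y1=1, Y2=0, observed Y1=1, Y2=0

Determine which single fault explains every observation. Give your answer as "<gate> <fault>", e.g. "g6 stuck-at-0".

g2 stuck-at-0

Fault-free values for test 1 (x1=1, x2=0, x3=1, x4=1): g1=1, g2=1, g3=1, g4=0, g5=0, g6=0, g7=0, giving Y1=0, Y2=0. Observed Y1=0, Y2=1.
Test 1: faults giving observed Y1=0, Y2=1 are {g2 stuck-at-0, g4 stuck-at-1, g5 stuck-at-1, g7 stuck-at-1}.
Test 2 (x1=1, x2=1, x3=0, x4=1): fault-free g1=1, g2=0, g3=0, g4=0, g5=0, g6=1, g7=0 → Y1=1, Y2=0; observed Y1=1, Y2=0. Eliminates g4 stuck-at-1, g5 stuck-at-1, g7 stuck-at-1.
Only g2 stuck-at-0 is consistent with every test.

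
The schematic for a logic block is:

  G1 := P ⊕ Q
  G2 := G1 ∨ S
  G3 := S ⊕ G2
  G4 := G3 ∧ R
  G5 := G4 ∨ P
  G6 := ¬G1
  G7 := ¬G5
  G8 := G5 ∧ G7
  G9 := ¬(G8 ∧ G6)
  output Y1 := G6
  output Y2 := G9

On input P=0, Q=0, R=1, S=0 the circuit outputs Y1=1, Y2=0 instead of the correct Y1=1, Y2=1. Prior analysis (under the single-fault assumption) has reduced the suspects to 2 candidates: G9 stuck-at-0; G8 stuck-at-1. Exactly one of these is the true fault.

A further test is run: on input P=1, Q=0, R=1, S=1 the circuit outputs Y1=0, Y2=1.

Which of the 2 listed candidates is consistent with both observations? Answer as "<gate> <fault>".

G8 stuck-at-1

Evaluate each candidate on input P=1, Q=0, R=1, S=1:
  G9 stuck-at-0: G1=1, G2=1, G3=0, G4=0, G5=1, G6=0, G7=0, G8=0, G9=0 [stuck-at-0] → Y1=0, Y2=0 — eliminated
  G8 stuck-at-1: G1=1, G2=1, G3=0, G4=0, G5=1, G6=0, G7=0, G8=1 [stuck-at-1], G9=1 → Y1=0, Y2=1 — matches
Only G8 stuck-at-1 reproduces the observed Y1=0, Y2=1.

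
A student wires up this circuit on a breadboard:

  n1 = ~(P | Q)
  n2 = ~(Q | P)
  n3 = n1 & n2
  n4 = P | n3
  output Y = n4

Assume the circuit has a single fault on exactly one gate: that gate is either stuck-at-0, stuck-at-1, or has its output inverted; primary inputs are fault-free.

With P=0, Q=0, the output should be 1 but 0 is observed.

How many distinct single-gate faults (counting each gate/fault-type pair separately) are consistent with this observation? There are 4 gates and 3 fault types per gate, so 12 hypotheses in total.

Fault-free: n1=1, n2=1, n3=1, n4=1 → 1. Observed 0.
  n1 stuck-at-0: output 0 ✓
  n1 stuck-at-1: output 1 ✗
  n1 inverted output: output 0 ✓
  n2 stuck-at-0: output 0 ✓
  n2 stuck-at-1: output 1 ✗
  n2 inverted output: output 0 ✓
  n3 stuck-at-0: output 0 ✓
  n3 stuck-at-1: output 1 ✗
  n3 inverted output: output 0 ✓
  n4 stuck-at-0: output 0 ✓
  n4 stuck-at-1: output 1 ✗
  n4 inverted output: output 0 ✓
Consistent faults: {n1 stuck-at-0, n1 inverted output, n2 stuck-at-0, n2 inverted output, n3 stuck-at-0, n3 inverted output, n4 stuck-at-0, n4 inverted output} — 8 in all.

8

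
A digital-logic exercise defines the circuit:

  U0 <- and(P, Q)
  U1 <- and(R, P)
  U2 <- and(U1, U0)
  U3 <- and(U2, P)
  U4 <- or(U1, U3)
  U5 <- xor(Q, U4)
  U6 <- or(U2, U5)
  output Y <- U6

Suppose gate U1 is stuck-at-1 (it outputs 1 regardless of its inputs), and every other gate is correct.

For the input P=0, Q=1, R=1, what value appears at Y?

0

Propagate with U1 forced: U0=0, U1=1 [stuck-at-1], U2=0, U3=0, U4=1, U5=0, U6=0.
So Y = 0. (Without the fault it would be 1.)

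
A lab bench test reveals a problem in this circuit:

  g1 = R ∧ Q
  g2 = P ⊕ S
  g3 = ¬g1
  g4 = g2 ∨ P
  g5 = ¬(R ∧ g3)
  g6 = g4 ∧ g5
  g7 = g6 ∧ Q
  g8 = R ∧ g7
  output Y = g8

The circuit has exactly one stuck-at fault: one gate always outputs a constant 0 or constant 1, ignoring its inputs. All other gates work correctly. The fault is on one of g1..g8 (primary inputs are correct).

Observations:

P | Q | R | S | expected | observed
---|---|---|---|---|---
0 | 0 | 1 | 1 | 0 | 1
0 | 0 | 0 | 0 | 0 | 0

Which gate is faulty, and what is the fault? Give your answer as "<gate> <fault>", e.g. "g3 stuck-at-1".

Fault-free values for test 1 (P=0, Q=0, R=1, S=1): g1=0, g2=1, g3=1, g4=1, g5=0, g6=0, g7=0, g8=0, giving Y=0. Observed 1.
Test 1: faults giving observed 1 are {g7 stuck-at-1, g8 stuck-at-1}.
Test 2 (P=0, Q=0, R=0, S=0): fault-free g1=0, g2=0, g3=1, g4=0, g5=1, g6=0, g7=0, g8=0 → 0; observed 0. Eliminates g8 stuck-at-1.
Only g7 stuck-at-1 is consistent with every test.

g7 stuck-at-1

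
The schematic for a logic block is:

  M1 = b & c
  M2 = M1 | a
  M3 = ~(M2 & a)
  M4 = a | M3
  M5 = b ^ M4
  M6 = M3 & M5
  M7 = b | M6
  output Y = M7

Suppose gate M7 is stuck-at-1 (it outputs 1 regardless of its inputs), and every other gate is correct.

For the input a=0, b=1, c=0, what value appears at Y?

1

Propagate with M7 forced: M1=0, M2=0, M3=1, M4=1, M5=0, M6=0, M7=1 [stuck-at-1].
So Y = 1. (Same as the fault-free value — the fault is masked on this input.)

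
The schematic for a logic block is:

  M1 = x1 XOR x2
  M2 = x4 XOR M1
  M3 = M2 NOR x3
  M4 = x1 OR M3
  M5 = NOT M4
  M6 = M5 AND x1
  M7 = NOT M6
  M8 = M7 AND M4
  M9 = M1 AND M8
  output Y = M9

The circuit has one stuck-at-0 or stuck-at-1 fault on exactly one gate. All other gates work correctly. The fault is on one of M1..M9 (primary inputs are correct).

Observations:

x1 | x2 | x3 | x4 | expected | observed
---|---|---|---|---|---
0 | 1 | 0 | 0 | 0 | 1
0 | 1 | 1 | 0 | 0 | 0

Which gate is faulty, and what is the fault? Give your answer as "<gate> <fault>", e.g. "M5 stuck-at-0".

Fault-free values for test 1 (x1=0, x2=1, x3=0, x4=0): M1=1, M2=1, M3=0, M4=0, M5=1, M6=0, M7=1, M8=0, M9=0, giving Y=0. Observed 1.
Test 1: faults giving observed 1 are {M2 stuck-at-0, M3 stuck-at-1, M4 stuck-at-1, M8 stuck-at-1, M9 stuck-at-1}.
Test 2 (x1=0, x2=1, x3=1, x4=0): fault-free M1=1, M2=1, M3=0, M4=0, M5=1, M6=0, M7=1, M8=0, M9=0 → 0; observed 0. Eliminates M3 stuck-at-1, M4 stuck-at-1, M8 stuck-at-1, M9 stuck-at-1.
Only M2 stuck-at-0 is consistent with every test.

M2 stuck-at-0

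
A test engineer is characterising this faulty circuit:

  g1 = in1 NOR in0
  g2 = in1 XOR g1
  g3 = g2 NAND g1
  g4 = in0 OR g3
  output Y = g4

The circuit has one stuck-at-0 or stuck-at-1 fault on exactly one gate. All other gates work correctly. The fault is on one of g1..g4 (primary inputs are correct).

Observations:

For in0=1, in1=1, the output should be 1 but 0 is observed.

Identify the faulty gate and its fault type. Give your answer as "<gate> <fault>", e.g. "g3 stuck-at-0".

Fault-free values for test 1 (in0=1, in1=1): g1=0, g2=1, g3=1, g4=1, giving Y=1. Observed 0.
Test 1: faults giving observed 0 are {g4 stuck-at-0}.
Only g4 stuck-at-0 is consistent with every test.

g4 stuck-at-0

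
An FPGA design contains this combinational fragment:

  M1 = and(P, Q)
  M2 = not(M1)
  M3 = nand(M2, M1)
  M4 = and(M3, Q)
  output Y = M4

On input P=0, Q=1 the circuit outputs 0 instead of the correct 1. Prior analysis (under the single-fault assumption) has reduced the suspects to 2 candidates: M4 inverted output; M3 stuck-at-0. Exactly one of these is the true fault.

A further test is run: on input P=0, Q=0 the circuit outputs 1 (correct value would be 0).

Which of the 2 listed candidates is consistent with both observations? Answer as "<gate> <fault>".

M4 inverted output

Evaluate each candidate on input P=0, Q=0:
  M4 inverted output: M1=0, M2=1, M3=1, M4=1 [inverted output] → 1 — matches
  M3 stuck-at-0: M1=0, M2=1, M3=0 [stuck-at-0], M4=0 → 0 — eliminated
Only M4 inverted output reproduces the observed 1.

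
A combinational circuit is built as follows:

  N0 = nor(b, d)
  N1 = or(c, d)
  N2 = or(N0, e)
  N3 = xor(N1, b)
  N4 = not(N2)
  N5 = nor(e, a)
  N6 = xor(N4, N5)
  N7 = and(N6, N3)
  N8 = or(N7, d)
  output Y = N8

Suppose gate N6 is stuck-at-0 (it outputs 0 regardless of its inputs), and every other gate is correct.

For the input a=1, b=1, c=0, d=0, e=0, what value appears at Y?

0

Propagate with N6 forced: N0=0, N1=0, N2=0, N3=1, N4=1, N5=0, N6=0 [stuck-at-0], N7=0, N8=0.
So Y = 0. (Without the fault it would be 1.)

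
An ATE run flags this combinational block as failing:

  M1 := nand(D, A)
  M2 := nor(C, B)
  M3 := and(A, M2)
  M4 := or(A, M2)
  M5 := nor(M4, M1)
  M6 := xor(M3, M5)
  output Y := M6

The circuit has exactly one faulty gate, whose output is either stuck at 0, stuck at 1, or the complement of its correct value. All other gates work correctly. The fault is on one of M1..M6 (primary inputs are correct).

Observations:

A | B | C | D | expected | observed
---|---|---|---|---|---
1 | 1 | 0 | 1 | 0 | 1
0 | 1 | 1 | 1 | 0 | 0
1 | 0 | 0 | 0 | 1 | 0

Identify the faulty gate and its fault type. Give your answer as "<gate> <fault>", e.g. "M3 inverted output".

M2 inverted output

Fault-free values for test 1 (A=1, B=1, C=0, D=1): M1=0, M2=0, M3=0, M4=1, M5=0, M6=0, giving Y=0. Observed 1.
Test 1: faults giving observed 1 are {M2 stuck-at-1, M2 inverted output, M3 stuck-at-1, M3 inverted output, M4 stuck-at-0, M4 inverted output, M5 stuck-at-1, M5 inverted output, M6 stuck-at-1, M6 inverted output}.
Test 2 (A=0, B=1, C=1, D=1): fault-free M1=1, M2=0, M3=0, M4=0, M5=0, M6=0 → 0; observed 0. Eliminates M3 stuck-at-1, M3 inverted output, M5 stuck-at-1, M5 inverted output, M6 stuck-at-1, M6 inverted output.
Test 3 (A=1, B=0, C=0, D=0): fault-free M1=1, M2=1, M3=1, M4=1, M5=0, M6=1 → 1; observed 0. Eliminates M2 stuck-at-1, M4 stuck-at-0, M4 inverted output.
Only M2 inverted output is consistent with every test.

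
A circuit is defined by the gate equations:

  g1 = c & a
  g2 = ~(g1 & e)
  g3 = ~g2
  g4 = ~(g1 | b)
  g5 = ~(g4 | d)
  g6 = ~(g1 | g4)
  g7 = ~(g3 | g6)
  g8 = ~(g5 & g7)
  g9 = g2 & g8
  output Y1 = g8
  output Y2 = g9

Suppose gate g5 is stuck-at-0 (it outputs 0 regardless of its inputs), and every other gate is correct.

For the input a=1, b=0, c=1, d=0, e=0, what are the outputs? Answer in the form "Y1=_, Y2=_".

Propagate with g5 forced: g1=1, g2=1, g3=0, g4=0, g5=0 [stuck-at-0], g6=0, g7=1, g8=1, g9=1.
So the outputs are Y1=1, Y2=1. (Without the fault they would be Y1=0, Y2=0.)

Y1=1, Y2=1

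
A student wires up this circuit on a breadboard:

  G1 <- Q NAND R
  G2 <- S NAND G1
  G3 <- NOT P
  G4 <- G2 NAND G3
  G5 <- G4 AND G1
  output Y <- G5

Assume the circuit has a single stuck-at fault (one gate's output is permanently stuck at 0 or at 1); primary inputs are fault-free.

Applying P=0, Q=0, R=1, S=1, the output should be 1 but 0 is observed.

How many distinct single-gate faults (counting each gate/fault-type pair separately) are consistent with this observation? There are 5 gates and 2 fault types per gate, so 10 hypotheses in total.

4

Fault-free: G1=1, G2=0, G3=1, G4=1, G5=1 → 1. Observed 0.
  G1 stuck-at-0: output 0 ✓
  G1 stuck-at-1: output 1 ✗
  G2 stuck-at-0: output 1 ✗
  G2 stuck-at-1: output 0 ✓
  G3 stuck-at-0: output 1 ✗
  G3 stuck-at-1: output 1 ✗
  G4 stuck-at-0: output 0 ✓
  G4 stuck-at-1: output 1 ✗
  G5 stuck-at-0: output 0 ✓
  G5 stuck-at-1: output 1 ✗
Consistent faults: {G1 stuck-at-0, G2 stuck-at-1, G4 stuck-at-0, G5 stuck-at-0} — 4 in all.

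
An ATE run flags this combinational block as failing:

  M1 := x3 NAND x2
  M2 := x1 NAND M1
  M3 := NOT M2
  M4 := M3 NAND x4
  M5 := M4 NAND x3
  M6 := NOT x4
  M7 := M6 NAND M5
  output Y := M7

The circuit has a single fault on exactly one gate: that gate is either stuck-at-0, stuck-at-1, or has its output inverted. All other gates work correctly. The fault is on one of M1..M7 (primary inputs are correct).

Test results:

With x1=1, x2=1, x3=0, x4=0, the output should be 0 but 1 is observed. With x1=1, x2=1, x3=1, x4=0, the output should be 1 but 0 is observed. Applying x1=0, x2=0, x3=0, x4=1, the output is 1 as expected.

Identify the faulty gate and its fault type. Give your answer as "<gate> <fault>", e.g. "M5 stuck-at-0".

Fault-free values for test 1 (x1=1, x2=1, x3=0, x4=0): M1=1, M2=0, M3=1, M4=1, M5=1, M6=1, M7=0, giving Y=0. Observed 1.
Test 1: faults giving observed 1 are {M5 stuck-at-0, M5 inverted output, M6 stuck-at-0, M6 inverted output, M7 stuck-at-1, M7 inverted output}.
Test 2 (x1=1, x2=1, x3=1, x4=0): fault-free M1=0, M2=1, M3=0, M4=1, M5=0, M6=1, M7=1 → 1; observed 0. Eliminates M5 stuck-at-0, M6 stuck-at-0, M6 inverted output, M7 stuck-at-1.
Test 3 (x1=0, x2=0, x3=0, x4=1): fault-free M1=1, M2=1, M3=0, M4=1, M5=1, M6=0, M7=1 → 1; observed 1. Eliminates M7 inverted output.
Only M5 inverted output is consistent with every test.

M5 inverted output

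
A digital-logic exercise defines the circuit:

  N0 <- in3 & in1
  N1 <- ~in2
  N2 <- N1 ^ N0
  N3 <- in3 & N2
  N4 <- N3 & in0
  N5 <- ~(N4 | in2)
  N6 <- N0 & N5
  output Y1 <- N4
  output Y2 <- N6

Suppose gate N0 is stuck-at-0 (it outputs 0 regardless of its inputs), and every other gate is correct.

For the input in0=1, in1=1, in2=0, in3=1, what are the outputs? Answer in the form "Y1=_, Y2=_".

Propagate with N0 forced: N0=0 [stuck-at-0], N1=1, N2=1, N3=1, N4=1, N5=0, N6=0.
So the outputs are Y1=1, Y2=0. (Without the fault they would be Y1=0, Y2=1.)

Y1=1, Y2=0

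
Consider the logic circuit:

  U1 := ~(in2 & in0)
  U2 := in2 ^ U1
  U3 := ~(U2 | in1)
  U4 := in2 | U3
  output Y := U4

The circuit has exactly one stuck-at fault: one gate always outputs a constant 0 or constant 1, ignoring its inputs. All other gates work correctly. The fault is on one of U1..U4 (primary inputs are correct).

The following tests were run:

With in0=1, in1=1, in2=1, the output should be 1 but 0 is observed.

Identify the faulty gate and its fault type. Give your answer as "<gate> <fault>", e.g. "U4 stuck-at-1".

Fault-free values for test 1 (in0=1, in1=1, in2=1): U1=0, U2=1, U3=0, U4=1, giving Y=1. Observed 0.
Test 1: faults giving observed 0 are {U4 stuck-at-0}.
Only U4 stuck-at-0 is consistent with every test.

U4 stuck-at-0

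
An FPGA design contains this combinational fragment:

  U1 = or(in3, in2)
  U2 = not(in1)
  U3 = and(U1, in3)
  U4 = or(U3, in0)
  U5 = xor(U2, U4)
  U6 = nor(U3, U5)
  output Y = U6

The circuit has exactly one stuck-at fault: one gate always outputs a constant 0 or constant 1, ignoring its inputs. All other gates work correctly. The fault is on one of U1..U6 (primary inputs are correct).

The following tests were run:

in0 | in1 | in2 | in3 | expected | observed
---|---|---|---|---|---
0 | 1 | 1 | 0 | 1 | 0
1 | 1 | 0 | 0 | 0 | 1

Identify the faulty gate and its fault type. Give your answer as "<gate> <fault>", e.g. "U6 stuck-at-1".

U2 stuck-at-1

Fault-free values for test 1 (in0=0, in1=1, in2=1, in3=0): U1=1, U2=0, U3=0, U4=0, U5=0, U6=1, giving Y=1. Observed 0.
Test 1: faults giving observed 0 are {U2 stuck-at-1, U3 stuck-at-1, U4 stuck-at-1, U5 stuck-at-1, U6 stuck-at-0}.
Test 2 (in0=1, in1=1, in2=0, in3=0): fault-free U1=0, U2=0, U3=0, U4=1, U5=1, U6=0 → 0; observed 1. Eliminates U3 stuck-at-1, U4 stuck-at-1, U5 stuck-at-1, U6 stuck-at-0.
Only U2 stuck-at-1 is consistent with every test.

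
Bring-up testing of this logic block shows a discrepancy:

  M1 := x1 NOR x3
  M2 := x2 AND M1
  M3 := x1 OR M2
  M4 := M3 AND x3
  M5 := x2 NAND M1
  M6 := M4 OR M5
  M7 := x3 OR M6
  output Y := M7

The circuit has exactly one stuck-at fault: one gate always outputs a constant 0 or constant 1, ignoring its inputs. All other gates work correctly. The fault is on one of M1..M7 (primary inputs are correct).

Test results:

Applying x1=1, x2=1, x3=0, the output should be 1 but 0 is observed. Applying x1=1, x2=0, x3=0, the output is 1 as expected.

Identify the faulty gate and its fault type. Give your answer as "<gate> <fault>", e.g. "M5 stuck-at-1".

M1 stuck-at-1

Fault-free values for test 1 (x1=1, x2=1, x3=0): M1=0, M2=0, M3=1, M4=0, M5=1, M6=1, M7=1, giving Y=1. Observed 0.
Test 1: faults giving observed 0 are {M1 stuck-at-1, M5 stuck-at-0, M6 stuck-at-0, M7 stuck-at-0}.
Test 2 (x1=1, x2=0, x3=0): fault-free M1=0, M2=0, M3=1, M4=0, M5=1, M6=1, M7=1 → 1; observed 1. Eliminates M5 stuck-at-0, M6 stuck-at-0, M7 stuck-at-0.
Only M1 stuck-at-1 is consistent with every test.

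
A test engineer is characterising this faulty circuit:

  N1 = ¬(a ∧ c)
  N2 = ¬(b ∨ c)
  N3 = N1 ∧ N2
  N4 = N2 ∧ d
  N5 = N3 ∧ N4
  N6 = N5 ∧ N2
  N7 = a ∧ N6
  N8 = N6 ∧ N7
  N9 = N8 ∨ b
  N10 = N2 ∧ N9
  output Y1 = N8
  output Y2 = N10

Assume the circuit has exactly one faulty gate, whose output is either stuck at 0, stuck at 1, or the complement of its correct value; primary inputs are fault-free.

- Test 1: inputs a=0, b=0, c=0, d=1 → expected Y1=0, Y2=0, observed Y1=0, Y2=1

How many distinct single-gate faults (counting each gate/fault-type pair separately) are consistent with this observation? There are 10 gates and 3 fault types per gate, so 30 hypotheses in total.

4

Fault-free: N1=1, N2=1, N3=1, N4=1, N5=1, N6=1, N7=0, N8=0, N9=0, N10=0 → Y1=0, Y2=0. Observed Y1=0, Y2=1.
  N1: none of the 3 fault types match ✗
  N2: none of the 3 fault types match ✗
  N3: none of the 3 fault types match ✗
  N4: none of the 3 fault types match ✗
  N5: none of the 3 fault types match ✗
  N6: none of the 3 fault types match ✗
  N7: none of the 3 fault types match ✗
  N8: none of the 3 fault types match ✗
  N9: stuck-at-1, inverted output ✓; others ✗
  N10: stuck-at-1, inverted output ✓; others ✗
Consistent faults: {N9 stuck-at-1, N9 inverted output, N10 stuck-at-1, N10 inverted output} — 4 in all.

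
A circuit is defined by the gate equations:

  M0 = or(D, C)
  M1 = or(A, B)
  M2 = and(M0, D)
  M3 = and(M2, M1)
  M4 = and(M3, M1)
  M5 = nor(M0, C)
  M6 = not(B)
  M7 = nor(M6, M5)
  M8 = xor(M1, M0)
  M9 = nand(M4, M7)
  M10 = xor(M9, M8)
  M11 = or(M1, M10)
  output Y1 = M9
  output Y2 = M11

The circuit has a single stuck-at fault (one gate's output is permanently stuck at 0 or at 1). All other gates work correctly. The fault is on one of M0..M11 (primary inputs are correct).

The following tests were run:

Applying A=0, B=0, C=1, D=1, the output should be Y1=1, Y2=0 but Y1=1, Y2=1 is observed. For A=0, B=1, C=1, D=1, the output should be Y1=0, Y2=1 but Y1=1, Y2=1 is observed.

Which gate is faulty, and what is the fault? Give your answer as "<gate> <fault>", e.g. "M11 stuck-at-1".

Fault-free values for test 1 (A=0, B=0, C=1, D=1): M0=1, M1=0, M2=1, M3=0, M4=0, M5=0, M6=1, M7=0, M8=1, M9=1, M10=0, M11=0, giving Y1=1, Y2=0. Observed Y1=1, Y2=1.
Test 1: faults giving observed Y1=1, Y2=1 are {M0 stuck-at-0, M1 stuck-at-1, M8 stuck-at-0, M10 stuck-at-1, M11 stuck-at-1}.
Test 2 (A=0, B=1, C=1, D=1): fault-free M0=1, M1=1, M2=1, M3=1, M4=1, M5=0, M6=0, M7=1, M8=0, M9=0, M10=0, M11=1 → Y1=0, Y2=1; observed Y1=1, Y2=1. Eliminates M1 stuck-at-1, M8 stuck-at-0, M10 stuck-at-1, M11 stuck-at-1.
Only M0 stuck-at-0 is consistent with every test.

M0 stuck-at-0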